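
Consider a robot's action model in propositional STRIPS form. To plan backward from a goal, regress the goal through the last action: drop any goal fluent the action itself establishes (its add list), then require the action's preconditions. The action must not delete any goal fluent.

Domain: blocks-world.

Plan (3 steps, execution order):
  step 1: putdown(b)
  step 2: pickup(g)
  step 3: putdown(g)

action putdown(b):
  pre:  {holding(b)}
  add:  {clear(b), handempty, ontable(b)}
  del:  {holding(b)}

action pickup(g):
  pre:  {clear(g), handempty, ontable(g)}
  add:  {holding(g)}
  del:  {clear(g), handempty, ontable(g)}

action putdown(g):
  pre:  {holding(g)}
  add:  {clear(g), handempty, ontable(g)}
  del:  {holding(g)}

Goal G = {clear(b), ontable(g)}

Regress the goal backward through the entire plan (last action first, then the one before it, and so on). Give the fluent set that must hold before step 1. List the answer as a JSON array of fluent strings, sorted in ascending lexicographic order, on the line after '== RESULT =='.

Regress step by step:
  through step 3 (putdown(g)): drop {ontable(g)}, keep {clear(b)}, require {holding(g)}
    → {clear(b), holding(g)}
  through step 2 (pickup(g)): drop {holding(g)}, keep {clear(b)}, require {clear(g), handempty, ontable(g)}
    → {clear(b), clear(g), handempty, ontable(g)}
  through step 1 (putdown(b)): drop {clear(b), handempty}, keep {clear(g), ontable(g)}, require {holding(b)}
    → {clear(g), holding(b), ontable(g)}

== RESULT ==
["clear(g)", "holding(b)", "ontable(g)"]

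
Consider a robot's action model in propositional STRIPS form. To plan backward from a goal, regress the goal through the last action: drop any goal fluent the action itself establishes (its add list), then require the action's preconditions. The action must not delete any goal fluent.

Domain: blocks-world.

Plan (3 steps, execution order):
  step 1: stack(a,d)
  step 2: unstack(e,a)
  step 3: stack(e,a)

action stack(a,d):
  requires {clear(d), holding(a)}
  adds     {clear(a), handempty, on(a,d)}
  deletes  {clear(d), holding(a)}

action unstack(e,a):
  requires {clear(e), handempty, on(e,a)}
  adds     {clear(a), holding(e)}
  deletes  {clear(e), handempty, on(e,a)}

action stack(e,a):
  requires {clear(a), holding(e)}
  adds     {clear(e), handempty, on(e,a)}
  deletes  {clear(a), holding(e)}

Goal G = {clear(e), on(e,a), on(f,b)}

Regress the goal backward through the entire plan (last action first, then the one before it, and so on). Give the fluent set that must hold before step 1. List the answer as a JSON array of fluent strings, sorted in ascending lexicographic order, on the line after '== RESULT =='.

Regress step by step:
  through step 3 (stack(e,a)): drop {clear(e), on(e,a)}, keep {on(f,b)}, require {clear(a), holding(e)}
    → {clear(a), holding(e), on(f,b)}
  through step 2 (unstack(e,a)): drop {clear(a), holding(e)}, keep {on(f,b)}, require {clear(e), handempty, on(e,a)}
    → {clear(e), handempty, on(e,a), on(f,b)}
  through step 1 (stack(a,d)): drop {handempty}, keep {clear(e), on(e,a), on(f,b)}, require {clear(d), holding(a)}
    → {clear(d), clear(e), holding(a), on(e,a), on(f,b)}

== RESULT ==
["clear(d)", "clear(e)", "holding(a)", "on(e,a)", "on(f,b)"]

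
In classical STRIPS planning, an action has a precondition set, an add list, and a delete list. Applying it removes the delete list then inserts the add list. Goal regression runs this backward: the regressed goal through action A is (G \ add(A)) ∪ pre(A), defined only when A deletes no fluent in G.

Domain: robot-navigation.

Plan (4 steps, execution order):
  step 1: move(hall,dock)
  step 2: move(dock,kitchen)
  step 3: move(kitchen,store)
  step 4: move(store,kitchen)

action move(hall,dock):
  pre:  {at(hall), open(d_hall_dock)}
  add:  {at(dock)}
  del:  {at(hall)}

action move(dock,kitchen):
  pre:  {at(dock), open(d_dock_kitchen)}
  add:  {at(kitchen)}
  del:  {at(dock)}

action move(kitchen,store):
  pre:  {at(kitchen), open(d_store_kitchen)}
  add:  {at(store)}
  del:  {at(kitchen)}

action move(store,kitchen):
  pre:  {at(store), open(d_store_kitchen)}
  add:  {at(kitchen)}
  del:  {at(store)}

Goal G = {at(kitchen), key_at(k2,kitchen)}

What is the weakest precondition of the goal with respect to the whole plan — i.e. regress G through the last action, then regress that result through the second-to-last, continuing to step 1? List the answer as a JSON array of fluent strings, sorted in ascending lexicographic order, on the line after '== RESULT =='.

Regress step by step:
  through step 4 (move(store,kitchen)): drop {at(kitchen)}, keep {key_at(k2,kitchen)}, require {at(store), open(d_store_kitchen)}
    → {at(store), key_at(k2,kitchen), open(d_store_kitchen)}
  through step 3 (move(kitchen,store)): drop {at(store)}, keep {key_at(k2,kitchen), open(d_store_kitchen)}, require {at(kitchen), open(d_store_kitchen)}
    → {at(kitchen), key_at(k2,kitchen), open(d_store_kitchen)}
  through step 2 (move(dock,kitchen)): drop {at(kitchen)}, keep {key_at(k2,kitchen), open(d_store_kitchen)}, require {at(dock), open(d_dock_kitchen)}
    → {at(dock), key_at(k2,kitchen), open(d_dock_kitchen), open(d_store_kitchen)}
  through step 1 (move(hall,dock)): drop {at(dock)}, keep {key_at(k2,kitchen), open(d_dock_kitchen), open(d_store_kitchen)}, require {at(hall), open(d_hall_dock)}
    → {at(hall), key_at(k2,kitchen), open(d_dock_kitchen), open(d_hall_dock), open(d_store_kitchen)}

== RESULT ==
["at(hall)", "key_at(k2,kitchen)", "open(d_dock_kitchen)", "open(d_hall_dock)", "open(d_store_kitchen)"]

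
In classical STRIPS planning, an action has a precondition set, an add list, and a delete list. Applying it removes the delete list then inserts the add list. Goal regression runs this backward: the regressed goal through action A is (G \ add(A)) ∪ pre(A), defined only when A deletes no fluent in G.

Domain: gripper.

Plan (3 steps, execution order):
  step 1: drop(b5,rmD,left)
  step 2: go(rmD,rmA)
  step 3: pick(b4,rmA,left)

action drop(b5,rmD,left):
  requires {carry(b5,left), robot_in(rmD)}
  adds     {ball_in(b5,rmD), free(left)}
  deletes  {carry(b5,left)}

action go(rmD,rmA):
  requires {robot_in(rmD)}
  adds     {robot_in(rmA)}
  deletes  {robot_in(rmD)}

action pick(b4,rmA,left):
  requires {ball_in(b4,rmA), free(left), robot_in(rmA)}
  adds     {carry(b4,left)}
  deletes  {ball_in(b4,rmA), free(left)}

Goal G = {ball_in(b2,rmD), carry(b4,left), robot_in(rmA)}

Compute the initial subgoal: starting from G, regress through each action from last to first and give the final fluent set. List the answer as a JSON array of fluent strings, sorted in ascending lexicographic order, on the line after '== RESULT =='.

Work backward from the goal:
  through step 3 (pick(b4,rmA,left)): drop {carry(b4,left)}, keep {ball_in(b2,rmD), robot_in(rmA)}, require {ball_in(b4,rmA), free(left), robot_in(rmA)}
    → {ball_in(b2,rmD), ball_in(b4,rmA), free(left), robot_in(rmA)}
  through step 2 (go(rmD,rmA)): drop {robot_in(rmA)}, keep {ball_in(b2,rmD), ball_in(b4,rmA), free(left)}, require {robot_in(rmD)}
    → {ball_in(b2,rmD), ball_in(b4,rmA), free(left), robot_in(rmD)}
  through step 1 (drop(b5,rmD,left)): drop {free(left)}, keep {ball_in(b2,rmD), ball_in(b4,rmA), robot_in(rmD)}, require {carry(b5,left), robot_in(rmD)}
    → {ball_in(b2,rmD), ball_in(b4,rmA), carry(b5,left), robot_in(rmD)}

== RESULT ==
["ball_in(b2,rmD)", "ball_in(b4,rmA)", "carry(b5,left)", "robot_in(rmD)"]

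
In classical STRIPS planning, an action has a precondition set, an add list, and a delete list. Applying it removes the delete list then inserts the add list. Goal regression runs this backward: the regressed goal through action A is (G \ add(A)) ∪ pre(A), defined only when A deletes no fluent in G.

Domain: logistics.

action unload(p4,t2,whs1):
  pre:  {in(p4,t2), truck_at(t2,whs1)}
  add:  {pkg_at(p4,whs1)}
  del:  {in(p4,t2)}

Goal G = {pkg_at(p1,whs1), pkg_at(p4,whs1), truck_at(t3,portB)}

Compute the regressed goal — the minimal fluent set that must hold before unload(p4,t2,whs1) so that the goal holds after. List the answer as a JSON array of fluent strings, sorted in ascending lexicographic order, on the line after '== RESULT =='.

Compute (G \ add) ∪ pre:
  G ∩ del = {}  (empty — regression defined)
  G \ add = {pkg_at(p1,whs1), pkg_at(p4,whs1), truck_at(t3,portB)} \ {pkg_at(p4,whs1)} = {pkg_at(p1,whs1), truck_at(t3,portB)}
  ∪ pre   = {pkg_at(p1,whs1), truck_at(t3,portB)} ∪ {in(p4,t2), truck_at(t2,whs1)}
          = {in(p4,t2), pkg_at(p1,whs1), truck_at(t2,whs1), truck_at(t3,portB)}

== RESULT ==
["in(p4,t2)", "pkg_at(p1,whs1)", "truck_at(t2,whs1)", "truck_at(t3,portB)"]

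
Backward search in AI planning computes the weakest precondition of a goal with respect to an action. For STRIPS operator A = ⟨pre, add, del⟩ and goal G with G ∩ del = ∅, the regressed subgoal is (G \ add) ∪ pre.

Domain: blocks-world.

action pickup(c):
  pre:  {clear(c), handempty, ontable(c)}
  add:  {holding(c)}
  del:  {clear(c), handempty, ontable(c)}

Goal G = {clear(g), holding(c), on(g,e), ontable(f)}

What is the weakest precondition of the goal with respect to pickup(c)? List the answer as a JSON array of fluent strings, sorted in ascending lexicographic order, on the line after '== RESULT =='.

Compute (G \ add) ∪ pre:
  G ∩ del = {}  (empty — regression defined)
  G \ add = {clear(g), holding(c), on(g,e), ontable(f)} \ {holding(c)} = {clear(g), on(g,e), ontable(f)}
  ∪ pre   = {clear(g), on(g,e), ontable(f)} ∪ {clear(c), handempty, ontable(c)}
          = {clear(c), clear(g), handempty, on(g,e), ontable(c), ontable(f)}

== RESULT ==
["clear(c)", "clear(g)", "handempty", "on(g,e)", "ontable(c)", "ontable(f)"]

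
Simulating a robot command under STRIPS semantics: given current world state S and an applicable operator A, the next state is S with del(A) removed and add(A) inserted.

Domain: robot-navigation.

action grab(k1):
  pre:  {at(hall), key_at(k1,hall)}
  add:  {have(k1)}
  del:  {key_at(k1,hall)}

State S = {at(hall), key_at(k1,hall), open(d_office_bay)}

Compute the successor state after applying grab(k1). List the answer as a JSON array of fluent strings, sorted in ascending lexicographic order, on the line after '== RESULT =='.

Compute (S \ del) ∪ add:
  pre ⊆ S: {at(hall), key_at(k1,hall)} ⊆ S  — applicable
  S \ del = {at(hall), open(d_office_bay)}
  ∪ add   = {at(hall), have(k1), open(d_office_bay)}

== RESULT ==
["at(hall)", "have(k1)", "open(d_office_bay)"]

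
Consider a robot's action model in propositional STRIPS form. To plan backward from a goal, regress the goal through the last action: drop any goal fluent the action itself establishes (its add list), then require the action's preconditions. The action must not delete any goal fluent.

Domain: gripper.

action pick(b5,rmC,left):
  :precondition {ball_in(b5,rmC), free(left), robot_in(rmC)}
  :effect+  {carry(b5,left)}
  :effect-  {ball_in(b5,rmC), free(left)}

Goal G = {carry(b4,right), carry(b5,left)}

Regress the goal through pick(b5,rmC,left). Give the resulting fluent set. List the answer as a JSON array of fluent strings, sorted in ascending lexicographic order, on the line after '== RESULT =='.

Compute (G \ add) ∪ pre:
  G ∩ del = {}  (empty — regression defined)
  G \ add = {carry(b4,right), carry(b5,left)} \ {carry(b5,left)} = {carry(b4,right)}
  ∪ pre   = {carry(b4,right)} ∪ {ball_in(b5,rmC), free(left), robot_in(rmC)}
          = {ball_in(b5,rmC), carry(b4,right), free(left), robot_in(rmC)}

== RESULT ==
["ball_in(b5,rmC)", "carry(b4,right)", "free(left)", "robot_in(rmC)"]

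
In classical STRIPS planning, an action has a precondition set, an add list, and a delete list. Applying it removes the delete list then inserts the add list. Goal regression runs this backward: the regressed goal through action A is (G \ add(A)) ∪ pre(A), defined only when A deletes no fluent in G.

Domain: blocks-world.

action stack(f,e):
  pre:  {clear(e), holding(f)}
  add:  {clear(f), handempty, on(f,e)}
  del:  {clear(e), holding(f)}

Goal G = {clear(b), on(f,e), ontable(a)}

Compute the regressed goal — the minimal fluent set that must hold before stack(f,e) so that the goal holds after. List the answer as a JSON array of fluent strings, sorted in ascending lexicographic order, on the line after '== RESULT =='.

Compute (G \ add) ∪ pre:
  G ∩ del = {}  (empty — regression defined)
  G \ add = {clear(b), on(f,e), ontable(a)} \ {clear(f), handempty, on(f,e)} = {clear(b), ontable(a)}
  ∪ pre   = {clear(b), ontable(a)} ∪ {clear(e), holding(f)}
          = {clear(b), clear(e), holding(f), ontable(a)}

== RESULT ==
["clear(b)", "clear(e)", "holding(f)", "ontable(a)"]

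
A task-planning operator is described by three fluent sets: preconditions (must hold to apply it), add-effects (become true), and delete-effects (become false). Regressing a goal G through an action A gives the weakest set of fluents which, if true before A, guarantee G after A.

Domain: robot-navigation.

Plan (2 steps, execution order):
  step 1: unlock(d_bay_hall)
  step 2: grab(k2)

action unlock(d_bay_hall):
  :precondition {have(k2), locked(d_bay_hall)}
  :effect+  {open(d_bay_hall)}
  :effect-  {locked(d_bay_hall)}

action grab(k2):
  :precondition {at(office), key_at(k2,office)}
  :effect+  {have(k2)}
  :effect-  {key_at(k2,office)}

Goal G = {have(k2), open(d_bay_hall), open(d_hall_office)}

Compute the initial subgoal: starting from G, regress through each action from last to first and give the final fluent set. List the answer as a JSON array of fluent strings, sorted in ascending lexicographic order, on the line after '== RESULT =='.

Work backward from the goal:
  through step 2 (grab(k2)): drop {have(k2)}, keep {open(d_bay_hall), open(d_hall_office)}, require {at(office), key_at(k2,office)}
    → {at(office), key_at(k2,office), open(d_bay_hall), open(d_hall_office)}
  through step 1 (unlock(d_bay_hall)): drop {open(d_bay_hall)}, keep {at(office), key_at(k2,office), open(d_hall_office)}, require {have(k2), locked(d_bay_hall)}
    → {at(office), have(k2), key_at(k2,office), locked(d_bay_hall), open(d_hall_office)}

== RESULT ==
["at(office)", "have(k2)", "key_at(k2,office)", "locked(d_bay_hall)", "open(d_hall_office)"]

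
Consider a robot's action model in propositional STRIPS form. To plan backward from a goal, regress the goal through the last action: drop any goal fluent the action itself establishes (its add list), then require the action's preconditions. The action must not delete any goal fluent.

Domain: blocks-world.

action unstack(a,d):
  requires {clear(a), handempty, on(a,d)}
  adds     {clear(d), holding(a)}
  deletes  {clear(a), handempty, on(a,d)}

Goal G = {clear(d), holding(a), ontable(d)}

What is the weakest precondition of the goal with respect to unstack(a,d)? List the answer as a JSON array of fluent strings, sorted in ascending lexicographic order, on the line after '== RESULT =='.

Compute (G \ add) ∪ pre:
  G ∩ del = {}  (empty — regression defined)
  G \ add = {clear(d), holding(a), ontable(d)} \ {clear(d), holding(a)} = {ontable(d)}
  ∪ pre   = {ontable(d)} ∪ {clear(a), handempty, on(a,d)}
          = {clear(a), handempty, on(a,d), ontable(d)}

== RESULT ==
["clear(a)", "handempty", "on(a,d)", "ontable(d)"]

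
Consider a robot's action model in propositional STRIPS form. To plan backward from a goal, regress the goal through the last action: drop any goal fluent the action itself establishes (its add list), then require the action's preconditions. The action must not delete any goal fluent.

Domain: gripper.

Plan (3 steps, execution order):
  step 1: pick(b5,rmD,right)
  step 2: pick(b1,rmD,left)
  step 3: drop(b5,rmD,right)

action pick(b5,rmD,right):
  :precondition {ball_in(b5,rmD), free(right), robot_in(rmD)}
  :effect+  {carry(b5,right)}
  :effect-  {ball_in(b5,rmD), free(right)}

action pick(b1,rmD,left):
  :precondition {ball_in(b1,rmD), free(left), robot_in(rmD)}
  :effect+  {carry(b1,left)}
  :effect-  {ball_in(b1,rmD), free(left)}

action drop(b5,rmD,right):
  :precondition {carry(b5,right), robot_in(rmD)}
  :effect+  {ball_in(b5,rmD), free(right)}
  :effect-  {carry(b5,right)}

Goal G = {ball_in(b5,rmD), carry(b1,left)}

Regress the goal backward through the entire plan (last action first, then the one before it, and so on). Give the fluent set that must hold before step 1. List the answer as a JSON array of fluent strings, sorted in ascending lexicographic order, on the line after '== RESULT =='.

Regress step by step:
  through step 3 (drop(b5,rmD,right)): drop {ball_in(b5,rmD)}, keep {carry(b1,left)}, require {carry(b5,right), robot_in(rmD)}
    → {carry(b1,left), carry(b5,right), robot_in(rmD)}
  through step 2 (pick(b1,rmD,left)): drop {carry(b1,left)}, keep {carry(b5,right), robot_in(rmD)}, require {ball_in(b1,rmD), free(left), robot_in(rmD)}
    → {ball_in(b1,rmD), carry(b5,right), free(left), robot_in(rmD)}
  through step 1 (pick(b5,rmD,right)): drop {carry(b5,right)}, keep {ball_in(b1,rmD), free(left), robot_in(rmD)}, require {ball_in(b5,rmD), free(right), robot_in(rmD)}
    → {ball_in(b1,rmD), ball_in(b5,rmD), free(left), free(right), robot_in(rmD)}

== RESULT ==
["ball_in(b1,rmD)", "ball_in(b5,rmD)", "free(left)", "free(right)", "robot_in(rmD)"]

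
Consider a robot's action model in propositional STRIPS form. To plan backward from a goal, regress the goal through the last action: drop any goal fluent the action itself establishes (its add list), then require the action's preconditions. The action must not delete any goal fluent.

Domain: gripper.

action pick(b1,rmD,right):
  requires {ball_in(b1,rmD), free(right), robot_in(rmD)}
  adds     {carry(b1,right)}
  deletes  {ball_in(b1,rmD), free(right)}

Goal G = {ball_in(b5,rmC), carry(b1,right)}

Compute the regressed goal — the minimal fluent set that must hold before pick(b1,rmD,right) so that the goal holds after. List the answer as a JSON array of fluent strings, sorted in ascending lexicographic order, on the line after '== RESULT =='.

Compute (G \ add) ∪ pre:
  G ∩ del = {}  (empty — regression defined)
  G \ add = {ball_in(b5,rmC), carry(b1,right)} \ {carry(b1,right)} = {ball_in(b5,rmC)}
  ∪ pre   = {ball_in(b5,rmC)} ∪ {ball_in(b1,rmD), free(right), robot_in(rmD)}
          = {ball_in(b1,rmD), ball_in(b5,rmC), free(right), robot_in(rmD)}

== RESULT ==
["ball_in(b1,rmD)", "ball_in(b5,rmC)", "free(right)", "robot_in(rmD)"]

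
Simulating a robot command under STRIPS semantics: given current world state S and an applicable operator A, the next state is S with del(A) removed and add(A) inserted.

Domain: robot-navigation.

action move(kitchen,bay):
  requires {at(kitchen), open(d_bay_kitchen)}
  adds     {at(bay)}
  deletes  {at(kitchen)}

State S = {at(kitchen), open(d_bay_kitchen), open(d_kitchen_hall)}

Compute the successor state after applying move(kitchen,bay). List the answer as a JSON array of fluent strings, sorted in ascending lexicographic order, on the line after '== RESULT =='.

Progress:
  pre ⊆ S: {at(kitchen), open(d_bay_kitchen)} ⊆ S  — applicable
  S \ del = {open(d_bay_kitchen), open(d_kitchen_hall)}
  ∪ add   = {at(bay), open(d_bay_kitchen), open(d_kitchen_hall)}

== RESULT ==
["at(bay)", "open(d_bay_kitchen)", "open(d_kitchen_hall)"]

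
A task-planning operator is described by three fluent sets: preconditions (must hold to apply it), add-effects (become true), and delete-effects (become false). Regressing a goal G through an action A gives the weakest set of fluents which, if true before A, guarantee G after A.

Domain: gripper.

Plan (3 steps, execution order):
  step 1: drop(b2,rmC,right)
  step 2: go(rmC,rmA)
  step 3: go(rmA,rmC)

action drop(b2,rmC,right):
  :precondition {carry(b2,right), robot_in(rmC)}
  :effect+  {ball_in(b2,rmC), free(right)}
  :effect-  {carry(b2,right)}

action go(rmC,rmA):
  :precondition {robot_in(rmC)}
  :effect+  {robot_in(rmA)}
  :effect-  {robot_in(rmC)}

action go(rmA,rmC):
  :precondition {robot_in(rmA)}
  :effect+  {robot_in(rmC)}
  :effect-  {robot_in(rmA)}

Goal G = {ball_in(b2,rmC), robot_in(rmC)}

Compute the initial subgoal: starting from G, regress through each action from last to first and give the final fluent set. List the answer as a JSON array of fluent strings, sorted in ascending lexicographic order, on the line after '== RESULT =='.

Work backward from the goal:
  through step 3 (go(rmA,rmC)): drop {robot_in(rmC)}, keep {ball_in(b2,rmC)}, require {robot_in(rmA)}
    → {ball_in(b2,rmC), robot_in(rmA)}
  through step 2 (go(rmC,rmA)): drop {robot_in(rmA)}, keep {ball_in(b2,rmC)}, require {robot_in(rmC)}
    → {ball_in(b2,rmC), robot_in(rmC)}
  through step 1 (drop(b2,rmC,right)): drop {ball_in(b2,rmC)}, keep {robot_in(rmC)}, require {carry(b2,right), robot_in(rmC)}
    → {carry(b2,right), robot_in(rmC)}

== RESULT ==
["carry(b2,right)", "robot_in(rmC)"]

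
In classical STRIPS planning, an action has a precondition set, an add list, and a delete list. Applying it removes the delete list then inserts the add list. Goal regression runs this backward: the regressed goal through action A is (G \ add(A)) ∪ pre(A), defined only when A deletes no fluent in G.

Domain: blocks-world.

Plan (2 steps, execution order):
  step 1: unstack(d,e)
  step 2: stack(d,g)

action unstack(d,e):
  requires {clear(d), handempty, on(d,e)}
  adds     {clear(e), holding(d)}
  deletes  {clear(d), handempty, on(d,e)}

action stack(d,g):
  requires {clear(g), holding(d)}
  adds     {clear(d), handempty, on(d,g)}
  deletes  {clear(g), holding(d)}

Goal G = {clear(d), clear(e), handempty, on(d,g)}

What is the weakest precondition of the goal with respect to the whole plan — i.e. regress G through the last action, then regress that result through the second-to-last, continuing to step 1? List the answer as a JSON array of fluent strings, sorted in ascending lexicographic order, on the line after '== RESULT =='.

Regress step by step:
  through step 2 (stack(d,g)): drop {clear(d), handempty, on(d,g)}, keep {clear(e)}, require {clear(g), holding(d)}
    → {clear(e), clear(g), holding(d)}
  through step 1 (unstack(d,e)): drop {clear(e), holding(d)}, keep {clear(g)}, require {clear(d), handempty, on(d,e)}
    → {clear(d), clear(g), handempty, on(d,e)}

== RESULT ==
["clear(d)", "clear(g)", "handempty", "on(d,e)"]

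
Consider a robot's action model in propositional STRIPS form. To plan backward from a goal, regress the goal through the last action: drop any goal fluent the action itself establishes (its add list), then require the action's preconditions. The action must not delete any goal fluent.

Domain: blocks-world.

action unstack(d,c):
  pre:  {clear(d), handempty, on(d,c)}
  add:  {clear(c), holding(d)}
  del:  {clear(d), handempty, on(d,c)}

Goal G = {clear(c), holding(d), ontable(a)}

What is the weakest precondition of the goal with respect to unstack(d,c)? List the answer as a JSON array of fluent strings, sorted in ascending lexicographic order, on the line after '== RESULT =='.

Compute (G \ add) ∪ pre:
  G ∩ del = {}  (empty — regression defined)
  G \ add = {clear(c), holding(d), ontable(a)} \ {clear(c), holding(d)} = {ontable(a)}
  ∪ pre   = {ontable(a)} ∪ {clear(d), handempty, on(d,c)}
          = {clear(d), handempty, on(d,c), ontable(a)}

== RESULT ==
["clear(d)", "handempty", "on(d,c)", "ontable(a)"]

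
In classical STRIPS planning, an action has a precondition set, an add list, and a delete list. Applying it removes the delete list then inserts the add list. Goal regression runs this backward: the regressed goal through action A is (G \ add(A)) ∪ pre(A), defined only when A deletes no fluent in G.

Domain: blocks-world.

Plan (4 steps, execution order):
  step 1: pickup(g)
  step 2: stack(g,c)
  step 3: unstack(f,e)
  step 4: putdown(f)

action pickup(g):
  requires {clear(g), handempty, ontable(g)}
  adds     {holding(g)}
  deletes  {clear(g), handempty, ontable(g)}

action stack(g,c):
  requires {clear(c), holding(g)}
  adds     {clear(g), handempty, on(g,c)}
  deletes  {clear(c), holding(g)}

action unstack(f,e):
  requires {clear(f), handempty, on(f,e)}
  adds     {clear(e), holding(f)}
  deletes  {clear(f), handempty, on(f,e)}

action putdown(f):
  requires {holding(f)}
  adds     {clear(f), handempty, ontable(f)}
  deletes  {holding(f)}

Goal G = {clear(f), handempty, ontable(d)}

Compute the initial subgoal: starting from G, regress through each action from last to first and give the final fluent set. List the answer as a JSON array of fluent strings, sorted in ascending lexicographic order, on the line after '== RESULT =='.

Work backward from the goal:
  through step 4 (putdown(f)): drop {clear(f), handempty}, keep {ontable(d)}, require {holding(f)}
    → {holding(f), ontable(d)}
  through step 3 (unstack(f,e)): drop {holding(f)}, keep {ontable(d)}, require {clear(f), handempty, on(f,e)}
    → {clear(f), handempty, on(f,e), ontable(d)}
  through step 2 (stack(g,c)): drop {handempty}, keep {clear(f), on(f,e), ontable(d)}, require {clear(c), holding(g)}
    → {clear(c), clear(f), holding(g), on(f,e), ontable(d)}
  through step 1 (pickup(g)): drop {holding(g)}, keep {clear(c), clear(f), on(f,e), ontable(d)}, require {clear(g), handempty, ontable(g)}
    → {clear(c), clear(f), clear(g), handempty, on(f,e), ontable(d), ontable(g)}

== RESULT ==
["clear(c)", "clear(f)", "clear(g)", "handempty", "on(f,e)", "ontable(d)", "ontable(g)"]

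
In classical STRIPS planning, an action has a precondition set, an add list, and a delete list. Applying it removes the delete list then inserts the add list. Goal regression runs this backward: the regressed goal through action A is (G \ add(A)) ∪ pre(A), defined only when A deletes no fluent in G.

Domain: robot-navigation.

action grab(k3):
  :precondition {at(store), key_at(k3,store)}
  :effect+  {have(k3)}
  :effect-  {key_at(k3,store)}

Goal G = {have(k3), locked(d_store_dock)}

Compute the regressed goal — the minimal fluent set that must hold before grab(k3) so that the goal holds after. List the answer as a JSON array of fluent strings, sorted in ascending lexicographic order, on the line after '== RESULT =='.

Compute (G \ add) ∪ pre:
  G ∩ del = {}  (empty — regression defined)
  G \ add = {have(k3), locked(d_store_dock)} \ {have(k3)} = {locked(d_store_dock)}
  ∪ pre   = {locked(d_store_dock)} ∪ {at(store), key_at(k3,store)}
          = {at(store), key_at(k3,store), locked(d_store_dock)}

== RESULT ==
["at(store)", "key_at(k3,store)", "locked(d_store_dock)"]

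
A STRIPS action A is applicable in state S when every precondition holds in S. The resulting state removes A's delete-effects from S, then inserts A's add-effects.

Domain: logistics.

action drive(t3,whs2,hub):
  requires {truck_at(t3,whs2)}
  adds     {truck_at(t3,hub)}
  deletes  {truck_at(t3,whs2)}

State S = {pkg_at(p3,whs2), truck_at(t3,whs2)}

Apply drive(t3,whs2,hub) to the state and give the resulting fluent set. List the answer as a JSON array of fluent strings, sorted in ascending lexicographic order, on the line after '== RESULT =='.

Progress:
  pre ⊆ S: {truck_at(t3,whs2)} ⊆ S  — applicable
  S \ del = {pkg_at(p3,whs2)}
  ∪ add   = {pkg_at(p3,whs2), truck_at(t3,hub)}

== RESULT ==
["pkg_at(p3,whs2)", "truck_at(t3,hub)"]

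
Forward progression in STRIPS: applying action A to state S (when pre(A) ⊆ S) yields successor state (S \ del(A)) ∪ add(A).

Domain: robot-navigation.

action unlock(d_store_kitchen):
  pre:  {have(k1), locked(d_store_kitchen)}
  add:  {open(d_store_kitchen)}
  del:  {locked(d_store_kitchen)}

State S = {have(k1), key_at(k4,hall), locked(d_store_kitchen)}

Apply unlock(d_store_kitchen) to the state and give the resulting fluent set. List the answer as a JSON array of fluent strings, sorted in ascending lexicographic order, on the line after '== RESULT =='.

Compute (S \ del) ∪ add:
  pre ⊆ S: {have(k1), locked(d_store_kitchen)} ⊆ S  — applicable
  S \ del = {have(k1), key_at(k4,hall)}
  ∪ add   = {have(k1), key_at(k4,hall), open(d_store_kitchen)}

== RESULT ==
["have(k1)", "key_at(k4,hall)", "open(d_store_kitchen)"]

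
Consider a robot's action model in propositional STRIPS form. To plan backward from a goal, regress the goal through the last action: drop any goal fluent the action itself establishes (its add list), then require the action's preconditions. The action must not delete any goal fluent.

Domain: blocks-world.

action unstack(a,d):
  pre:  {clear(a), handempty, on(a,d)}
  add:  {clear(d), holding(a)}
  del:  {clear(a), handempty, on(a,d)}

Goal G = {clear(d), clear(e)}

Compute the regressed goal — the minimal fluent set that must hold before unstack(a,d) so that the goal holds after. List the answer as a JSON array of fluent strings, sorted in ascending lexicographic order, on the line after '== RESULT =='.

Compute (G \ add) ∪ pre:
  G ∩ del = {}  (empty — regression defined)
  G \ add = {clear(d), clear(e)} \ {clear(d), holding(a)} = {clear(e)}
  ∪ pre   = {clear(e)} ∪ {clear(a), handempty, on(a,d)}
          = {clear(a), clear(e), handempty, on(a,d)}

== RESULT ==
["clear(a)", "clear(e)", "handempty", "on(a,d)"]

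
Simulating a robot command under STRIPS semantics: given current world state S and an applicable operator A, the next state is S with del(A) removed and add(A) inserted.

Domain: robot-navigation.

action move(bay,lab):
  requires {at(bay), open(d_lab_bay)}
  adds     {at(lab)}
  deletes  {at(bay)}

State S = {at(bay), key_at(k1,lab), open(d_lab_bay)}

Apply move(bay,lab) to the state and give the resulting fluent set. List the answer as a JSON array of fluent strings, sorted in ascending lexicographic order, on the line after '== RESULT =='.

Compute (S \ del) ∪ add:
  pre ⊆ S: {at(bay), open(d_lab_bay)} ⊆ S  — applicable
  S \ del = {key_at(k1,lab), open(d_lab_bay)}
  ∪ add   = {at(lab), key_at(k1,lab), open(d_lab_bay)}

== RESULT ==
["at(lab)", "key_at(k1,lab)", "open(d_lab_bay)"]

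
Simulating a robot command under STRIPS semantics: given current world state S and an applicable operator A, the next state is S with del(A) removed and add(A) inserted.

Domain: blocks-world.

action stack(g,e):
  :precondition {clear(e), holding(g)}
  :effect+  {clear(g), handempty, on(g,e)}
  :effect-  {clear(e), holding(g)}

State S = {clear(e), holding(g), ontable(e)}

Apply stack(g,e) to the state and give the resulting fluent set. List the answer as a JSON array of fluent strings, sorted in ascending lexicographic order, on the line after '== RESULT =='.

Compute (S \ del) ∪ add:
  pre ⊆ S: {clear(e), holding(g)} ⊆ S  — applicable
  S \ del = {ontable(e)}
  ∪ add   = {clear(g), handempty, on(g,e), ontable(e)}

== RESULT ==
["clear(g)", "handempty", "on(g,e)", "ontable(e)"]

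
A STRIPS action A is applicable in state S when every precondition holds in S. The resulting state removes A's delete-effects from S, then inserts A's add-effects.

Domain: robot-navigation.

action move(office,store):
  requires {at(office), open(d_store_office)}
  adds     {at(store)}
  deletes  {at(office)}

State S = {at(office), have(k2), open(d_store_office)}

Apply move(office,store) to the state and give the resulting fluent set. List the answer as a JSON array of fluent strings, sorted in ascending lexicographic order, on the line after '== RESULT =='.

Compute (S \ del) ∪ add:
  pre ⊆ S: {at(office), open(d_store_office)} ⊆ S  — applicable
  S \ del = {have(k2), open(d_store_office)}
  ∪ add   = {at(store), have(k2), open(d_store_office)}

== RESULT ==
["at(store)", "have(k2)", "open(d_store_office)"]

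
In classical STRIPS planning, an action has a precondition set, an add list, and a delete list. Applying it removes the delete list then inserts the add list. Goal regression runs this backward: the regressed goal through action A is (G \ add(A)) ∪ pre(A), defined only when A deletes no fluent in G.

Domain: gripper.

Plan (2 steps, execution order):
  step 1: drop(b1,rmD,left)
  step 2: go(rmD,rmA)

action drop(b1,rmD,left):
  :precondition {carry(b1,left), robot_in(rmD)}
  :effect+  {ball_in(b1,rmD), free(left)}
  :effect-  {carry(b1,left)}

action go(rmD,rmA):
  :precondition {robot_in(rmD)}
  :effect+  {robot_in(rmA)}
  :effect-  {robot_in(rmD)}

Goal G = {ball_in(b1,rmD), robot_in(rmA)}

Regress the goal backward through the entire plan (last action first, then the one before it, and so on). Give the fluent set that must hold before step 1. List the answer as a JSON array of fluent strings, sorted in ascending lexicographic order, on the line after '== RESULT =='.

Regress step by step:
  through step 2 (go(rmD,rmA)): drop {robot_in(rmA)}, keep {ball_in(b1,rmD)}, require {robot_in(rmD)}
    → {ball_in(b1,rmD), robot_in(rmD)}
  through step 1 (drop(b1,rmD,left)): drop {ball_in(b1,rmD)}, keep {robot_in(rmD)}, require {carry(b1,left), robot_in(rmD)}
    → {carry(b1,left), robot_in(rmD)}

== RESULT ==
["carry(b1,left)", "robot_in(rmD)"]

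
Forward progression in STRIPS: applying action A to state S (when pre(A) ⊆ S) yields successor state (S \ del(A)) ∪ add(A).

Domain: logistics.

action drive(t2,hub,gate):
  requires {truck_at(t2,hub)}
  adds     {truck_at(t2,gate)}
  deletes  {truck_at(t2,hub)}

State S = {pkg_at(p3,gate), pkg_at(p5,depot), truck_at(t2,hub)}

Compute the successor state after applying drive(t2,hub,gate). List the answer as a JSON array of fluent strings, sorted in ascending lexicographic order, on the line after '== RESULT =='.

Progress:
  pre ⊆ S: {truck_at(t2,hub)} ⊆ S  — applicable
  S \ del = {pkg_at(p3,gate), pkg_at(p5,depot)}
  ∪ add   = {pkg_at(p3,gate), pkg_at(p5,depot), truck_at(t2,gate)}

== RESULT ==
["pkg_at(p3,gate)", "pkg_at(p5,depot)", "truck_at(t2,gate)"]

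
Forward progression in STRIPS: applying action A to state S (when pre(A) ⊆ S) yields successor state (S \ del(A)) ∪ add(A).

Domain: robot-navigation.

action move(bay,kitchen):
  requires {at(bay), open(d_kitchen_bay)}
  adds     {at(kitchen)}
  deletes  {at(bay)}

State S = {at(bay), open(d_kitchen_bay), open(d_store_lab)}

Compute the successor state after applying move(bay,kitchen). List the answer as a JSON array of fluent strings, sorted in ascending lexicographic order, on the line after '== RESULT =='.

Compute (S \ del) ∪ add:
  pre ⊆ S: {at(bay), open(d_kitchen_bay)} ⊆ S  — applicable
  S \ del = {open(d_kitchen_bay), open(d_store_lab)}
  ∪ add   = {at(kitchen), open(d_kitchen_bay), open(d_store_lab)}

== RESULT ==
["at(kitchen)", "open(d_kitchen_bay)", "open(d_store_lab)"]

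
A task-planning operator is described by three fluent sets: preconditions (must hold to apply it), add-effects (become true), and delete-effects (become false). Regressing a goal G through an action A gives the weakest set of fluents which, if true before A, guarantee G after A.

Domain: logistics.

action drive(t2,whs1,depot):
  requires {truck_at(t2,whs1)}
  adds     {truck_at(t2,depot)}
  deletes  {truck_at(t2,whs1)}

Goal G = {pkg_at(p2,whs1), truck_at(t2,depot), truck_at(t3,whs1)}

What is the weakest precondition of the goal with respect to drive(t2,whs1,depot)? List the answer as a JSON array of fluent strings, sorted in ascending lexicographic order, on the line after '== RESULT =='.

Compute (G \ add) ∪ pre:
  G ∩ del = {}  (empty — regression defined)
  G \ add = {pkg_at(p2,whs1), truck_at(t2,depot), truck_at(t3,whs1)} \ {truck_at(t2,depot)} = {pkg_at(p2,whs1), truck_at(t3,whs1)}
  ∪ pre   = {pkg_at(p2,whs1), truck_at(t3,whs1)} ∪ {truck_at(t2,whs1)}
          = {pkg_at(p2,whs1), truck_at(t2,whs1), truck_at(t3,whs1)}

== RESULT ==
["pkg_at(p2,whs1)", "truck_at(t2,whs1)", "truck_at(t3,whs1)"]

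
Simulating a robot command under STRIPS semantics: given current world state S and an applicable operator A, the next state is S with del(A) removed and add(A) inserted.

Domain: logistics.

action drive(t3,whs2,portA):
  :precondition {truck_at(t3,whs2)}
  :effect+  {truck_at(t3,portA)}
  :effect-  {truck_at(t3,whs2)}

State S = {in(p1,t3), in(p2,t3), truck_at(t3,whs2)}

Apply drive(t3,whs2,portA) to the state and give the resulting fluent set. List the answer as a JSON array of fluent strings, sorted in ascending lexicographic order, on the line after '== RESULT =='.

Progress:
  pre ⊆ S: {truck_at(t3,whs2)} ⊆ S  — applicable
  S \ del = {in(p1,t3), in(p2,t3)}
  ∪ add   = {in(p1,t3), in(p2,t3), truck_at(t3,portA)}

== RESULT ==
["in(p1,t3)", "in(p2,t3)", "truck_at(t3,portA)"]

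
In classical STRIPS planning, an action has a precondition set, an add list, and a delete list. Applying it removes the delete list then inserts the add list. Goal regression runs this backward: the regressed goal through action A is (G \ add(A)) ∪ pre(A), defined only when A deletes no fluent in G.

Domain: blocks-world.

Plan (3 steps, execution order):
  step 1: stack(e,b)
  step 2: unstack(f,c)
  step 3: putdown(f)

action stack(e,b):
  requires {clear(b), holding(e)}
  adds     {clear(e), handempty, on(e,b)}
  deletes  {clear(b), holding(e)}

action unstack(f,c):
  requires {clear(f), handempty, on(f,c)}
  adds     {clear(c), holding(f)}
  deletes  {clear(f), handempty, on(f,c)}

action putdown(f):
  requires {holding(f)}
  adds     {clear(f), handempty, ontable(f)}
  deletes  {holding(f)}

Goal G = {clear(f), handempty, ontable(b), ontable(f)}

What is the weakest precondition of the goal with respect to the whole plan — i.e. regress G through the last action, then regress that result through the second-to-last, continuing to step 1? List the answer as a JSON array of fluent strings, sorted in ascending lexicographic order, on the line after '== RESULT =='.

Work backward from the goal:
  through step 3 (putdown(f)): drop {clear(f), handempty, ontable(f)}, keep {ontable(b)}, require {holding(f)}
    → {holding(f), ontable(b)}
  through step 2 (unstack(f,c)): drop {holding(f)}, keep {ontable(b)}, require {clear(f), handempty, on(f,c)}
    → {clear(f), handempty, on(f,c), ontable(b)}
  through step 1 (stack(e,b)): drop {handempty}, keep {clear(f), on(f,c), ontable(b)}, require {clear(b), holding(e)}
    → {clear(b), clear(f), holding(e), on(f,c), ontable(b)}

== RESULT ==
["clear(b)", "clear(f)", "holding(e)", "on(f,c)", "ontable(b)"]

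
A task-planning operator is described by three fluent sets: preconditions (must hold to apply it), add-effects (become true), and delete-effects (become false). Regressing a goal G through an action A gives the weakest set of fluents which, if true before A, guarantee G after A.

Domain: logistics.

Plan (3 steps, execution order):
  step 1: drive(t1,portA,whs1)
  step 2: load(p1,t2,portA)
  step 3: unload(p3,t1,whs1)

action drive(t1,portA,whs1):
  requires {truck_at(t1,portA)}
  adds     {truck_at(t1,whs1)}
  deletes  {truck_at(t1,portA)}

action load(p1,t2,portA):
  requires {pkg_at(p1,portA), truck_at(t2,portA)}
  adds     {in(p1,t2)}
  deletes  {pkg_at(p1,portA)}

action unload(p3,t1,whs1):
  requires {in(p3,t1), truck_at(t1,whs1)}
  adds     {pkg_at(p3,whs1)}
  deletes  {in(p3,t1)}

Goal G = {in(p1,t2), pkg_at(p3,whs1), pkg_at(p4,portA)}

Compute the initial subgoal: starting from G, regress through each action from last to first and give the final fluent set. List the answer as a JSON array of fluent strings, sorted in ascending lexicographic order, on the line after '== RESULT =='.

Regress step by step:
  through step 3 (unload(p3,t1,whs1)): drop {pkg_at(p3,whs1)}, keep {in(p1,t2), pkg_at(p4,portA)}, require {in(p3,t1), truck_at(t1,whs1)}
    → {in(p1,t2), in(p3,t1), pkg_at(p4,portA), truck_at(t1,whs1)}
  through step 2 (load(p1,t2,portA)): drop {in(p1,t2)}, keep {in(p3,t1), pkg_at(p4,portA), truck_at(t1,whs1)}, require {pkg_at(p1,portA), truck_at(t2,portA)}
    → {in(p3,t1), pkg_at(p1,portA), pkg_at(p4,portA), truck_at(t1,whs1), truck_at(t2,portA)}
  through step 1 (drive(t1,portA,whs1)): drop {truck_at(t1,whs1)}, keep {in(p3,t1), pkg_at(p1,portA), pkg_at(p4,portA), truck_at(t2,portA)}, require {truck_at(t1,portA)}
    → {in(p3,t1), pkg_at(p1,portA), pkg_at(p4,portA), truck_at(t1,portA), truck_at(t2,portA)}

== RESULT ==
["in(p3,t1)", "pkg_at(p1,portA)", "pkg_at(p4,portA)", "truck_at(t1,portA)", "truck_at(t2,portA)"]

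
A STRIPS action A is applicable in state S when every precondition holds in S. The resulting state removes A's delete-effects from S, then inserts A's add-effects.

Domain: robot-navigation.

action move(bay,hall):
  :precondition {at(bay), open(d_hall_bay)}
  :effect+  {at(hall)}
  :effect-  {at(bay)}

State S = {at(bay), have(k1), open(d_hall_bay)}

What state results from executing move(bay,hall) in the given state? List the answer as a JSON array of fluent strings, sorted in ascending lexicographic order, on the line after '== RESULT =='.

Compute (S \ del) ∪ add:
  pre ⊆ S: {at(bay), open(d_hall_bay)} ⊆ S  — applicable
  S \ del = {have(k1), open(d_hall_bay)}
  ∪ add   = {at(hall), have(k1), open(d_hall_bay)}

== RESULT ==
["at(hall)", "have(k1)", "open(d_hall_bay)"]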